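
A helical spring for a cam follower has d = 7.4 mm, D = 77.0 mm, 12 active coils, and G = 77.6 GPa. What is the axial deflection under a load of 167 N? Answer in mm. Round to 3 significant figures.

k = Gd⁴/(8D³N_a) = (77.6×10³)(7.4⁴)/(8·77.0³·12) = 5.3094 N/mm
δ = F/k = 167 / 5.3094 = 31.454 mm

31.5 mm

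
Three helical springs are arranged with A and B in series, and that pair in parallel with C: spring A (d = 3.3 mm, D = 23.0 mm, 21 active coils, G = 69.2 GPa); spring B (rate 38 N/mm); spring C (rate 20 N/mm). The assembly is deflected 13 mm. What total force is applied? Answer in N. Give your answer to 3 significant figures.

307 N

k_A = Gd⁴/(8D³N_a) = (69.2×10³)(3.3⁴)/(8·23.0³·21) = 4.0148 N/mm
Springs A,B series: k_AB = 1/(1/4.0148+1/38) = 3.6312 N/mm; parallel with C: k_eq = 3.6312+20 = 23.631 N/mm
F = k_eq·δ = 23.631·13 = 307.21 N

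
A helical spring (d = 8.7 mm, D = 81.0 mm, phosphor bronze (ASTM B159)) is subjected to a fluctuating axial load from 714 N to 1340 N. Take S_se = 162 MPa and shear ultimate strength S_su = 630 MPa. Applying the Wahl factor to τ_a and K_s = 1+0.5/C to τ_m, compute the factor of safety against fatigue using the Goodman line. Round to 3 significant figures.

C = D/d = 81.0/8.7 = 9.3103; K_W = (4C−1)/(4C−4)+0.615/C = 1.1563; K_s = 1+0.5/C = 1.0537
F_a = (F_max−F_min)/2 = 313 N; F_m = (F_max+F_min)/2 = 1027 N
τ_a = K_W·8F_aD/(πd³) = 1.1563 × 98.042 = 113.37 MPa
τ_m = K_s·8F_mD/(πd³) = 1.0537 × 321.69 = 338.97 MPa
Goodman: 1/n_f = τ_a/S_se + τ_m/S_su = 113.37/162 + 338.97/630 = 0.69979 + 0.53804 = 1.2378
n_f = 1/1.2378 = 0.8079

0.808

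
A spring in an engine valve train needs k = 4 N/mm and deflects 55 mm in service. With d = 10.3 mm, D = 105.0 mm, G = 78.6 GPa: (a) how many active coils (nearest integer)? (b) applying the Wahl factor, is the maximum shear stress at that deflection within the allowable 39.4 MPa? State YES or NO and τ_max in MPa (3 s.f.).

(a) 24 coils; (b) NO, τ_max = 61.2 MPa

N_a = Gd⁴/(8D³k) = (78.6×10³)(10.3⁴)/(8·105.0³·4) = 23.88 → N_a = 24
Actual rate k = Gd⁴/(8D³·24) = 3.9802 N/mm
Working load F = kδ = 3.9802·55 = 218.91 N
C = 105.0/10.3 = 10.1942; K_W = (4C−1)/(4C−4)+0.615/C = 1.1419
τ_max = K_W·8FD/(πd³) = 1.1419·53.565 = 61.166 MPa
τ_max > 39.4 MPa → exceeds allowable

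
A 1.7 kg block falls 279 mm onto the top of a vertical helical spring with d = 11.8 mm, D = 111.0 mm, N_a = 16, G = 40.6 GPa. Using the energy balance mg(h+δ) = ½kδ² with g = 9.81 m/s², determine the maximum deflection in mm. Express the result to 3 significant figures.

49.4 mm

k = Gd⁴/(8D³N_a) = (40.6×10³)(11.8⁴)/(8·111.0³·16) = 4.4965 N/mm
W = mg = 1.7 × 9.81 = 16.677 N
½kδ² − Wδ − Wh = 0 → δ = (W + √(W² + 2kWh))/k
δ = (16.677 + √(278.12 + 41843.4))/4.4965 = (16.677 + 205.24)/4.4965 = 49.352 mm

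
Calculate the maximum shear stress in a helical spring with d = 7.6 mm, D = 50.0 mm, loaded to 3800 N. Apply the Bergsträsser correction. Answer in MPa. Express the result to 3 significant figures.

Spring index C = D/d = 50.0/7.6 = 6.5789
K_B = (4C+2)/(4C−3) = 28.316/23.316 = 1.2144
τ₀ = 8FD/(πd³) = 8·3800·50.0/(π·7.6³) = 1.52e+06/1379.1 = 1102.2 MPa
τ_max = K·τ₀ = 1.2144 × 1102.2 = 1338.5 MPa

1340 MPa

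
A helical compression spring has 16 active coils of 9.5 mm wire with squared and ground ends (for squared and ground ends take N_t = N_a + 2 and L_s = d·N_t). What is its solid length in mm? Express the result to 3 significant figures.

squared and ground ends: N_t = N_a + 2 = 16 + 2 = 18
L_s = d·N_t = 9.5 × 18 = 171 mm

171 mm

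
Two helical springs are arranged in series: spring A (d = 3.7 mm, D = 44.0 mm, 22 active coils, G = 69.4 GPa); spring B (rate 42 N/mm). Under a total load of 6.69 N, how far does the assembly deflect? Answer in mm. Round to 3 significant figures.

k_A = Gd⁴/(8D³N_a) = (69.4×10³)(3.7⁴)/(8·44.0³·22) = 0.86755 N/mm
Series: 1/k_eq = 1/0.86755 + 1/42 = 1.1765; k_eq = 0.84999 N/mm
δ = F/k_eq = 6.69/0.84999 = 7.8706 mm

7.87 mm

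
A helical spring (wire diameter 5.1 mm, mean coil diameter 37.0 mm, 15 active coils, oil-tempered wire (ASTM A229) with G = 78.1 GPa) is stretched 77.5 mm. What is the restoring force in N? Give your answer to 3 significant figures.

674 N

k = Gd⁴/(8D³N_a) = (78.1×10³)(5.1⁴)/(8·37.0³·15) = 8.6925 N/mm
F = k·δ = 8.6925 × 77.5 = 673.67 N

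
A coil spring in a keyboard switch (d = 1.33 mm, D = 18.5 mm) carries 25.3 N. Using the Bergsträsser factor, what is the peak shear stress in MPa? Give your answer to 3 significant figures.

Spring index C = D/d = 18.5/1.33 = 13.9098
K_B = (4C+2)/(4C−3) = 57.639/52.639 = 1.0950
τ₀ = 8FD/(πd³) = 8·25.3·18.5/(π·1.33³) = 3744.4/7.391 = 506.61 MPa
τ_max = K·τ₀ = 1.0950 × 506.61 = 554.74 MPa

555 MPa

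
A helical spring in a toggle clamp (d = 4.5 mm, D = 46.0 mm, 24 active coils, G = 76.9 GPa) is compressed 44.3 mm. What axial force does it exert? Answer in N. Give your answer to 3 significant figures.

k = Gd⁴/(8D³N_a) = (76.9×10³)(4.5⁴)/(8·46.0³·24) = 1.6873 N/mm
F = k·δ = 1.6873 × 44.3 = 74.749 N

74.7 N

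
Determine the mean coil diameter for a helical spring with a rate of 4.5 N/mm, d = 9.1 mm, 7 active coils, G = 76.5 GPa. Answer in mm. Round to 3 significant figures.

128 mm

D = (Gd⁴/(8N_a·k))^(1/3) = (76.5×10³·9.1⁴/(8·7·4.5))^(1/3)
  = (2.08174e+06)^(1/3) = 127.6857 mm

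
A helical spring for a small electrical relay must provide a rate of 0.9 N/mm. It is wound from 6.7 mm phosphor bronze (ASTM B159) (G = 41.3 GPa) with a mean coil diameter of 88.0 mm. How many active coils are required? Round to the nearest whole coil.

N_a = Gd⁴/(8D³k) = (41.3×10³ × 6.7⁴)/(8 × 88.0³ × 0.9)
    = 8.32241e+07 / 4.9066e+06 = 16.96 → 17 coils

17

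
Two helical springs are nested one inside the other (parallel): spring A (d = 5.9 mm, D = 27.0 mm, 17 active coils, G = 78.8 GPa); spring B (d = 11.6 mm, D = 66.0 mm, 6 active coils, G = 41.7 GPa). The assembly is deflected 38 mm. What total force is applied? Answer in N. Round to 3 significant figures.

k_A = Gd⁴/(8D³N_a) = (78.8×10³)(5.9⁴)/(8·27.0³·17) = 35.67 N/mm
k_B = Gd⁴/(8D³N_a) = (41.7×10³)(11.6⁴)/(8·66.0³·6) = 54.714 N/mm
Parallel: k_eq = 35.67 + 54.714 = 90.384 N/mm
F = k_eq·δ = 90.384·38 = 3434.6 N

3430 N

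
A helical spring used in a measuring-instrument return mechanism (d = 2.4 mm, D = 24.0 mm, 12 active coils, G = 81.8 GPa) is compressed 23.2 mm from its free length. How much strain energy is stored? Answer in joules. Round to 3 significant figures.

0.550 J

k = Gd⁴/(8D³N_a) = (81.8×10³)(2.4⁴)/(8·24.0³·12) = 2.045 N/mm
U = ½kδ² = 0.5 × 2.045 × 23.2² = 550.35 N·mm = 0.55035 J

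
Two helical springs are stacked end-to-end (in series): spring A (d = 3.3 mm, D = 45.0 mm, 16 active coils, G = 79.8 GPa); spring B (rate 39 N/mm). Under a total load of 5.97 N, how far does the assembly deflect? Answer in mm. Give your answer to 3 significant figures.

7.51 mm

k_A = Gd⁴/(8D³N_a) = (79.8×10³)(3.3⁴)/(8·45.0³·16) = 0.81136 N/mm
Series: 1/k_eq = 1/0.81136 + 1/39 = 1.2581; k_eq = 0.79482 N/mm
δ = F/k_eq = 5.97/0.79482 = 7.5111 mm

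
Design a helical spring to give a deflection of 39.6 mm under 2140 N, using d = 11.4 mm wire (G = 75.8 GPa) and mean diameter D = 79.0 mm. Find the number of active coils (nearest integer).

Required rate k = F/δ = 2140/39.6 = 54.04 N/mm
N_a = Gd⁴/(8D³k) = (75.8×10³ × 11.4⁴)/(8 × 79.0³ × 54.04)
    = 1.28023e+09 / 2.13152e+08 = 6.006 → 6 coils

6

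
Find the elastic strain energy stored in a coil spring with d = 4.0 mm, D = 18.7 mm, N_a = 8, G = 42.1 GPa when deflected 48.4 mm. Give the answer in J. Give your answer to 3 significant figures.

k = Gd⁴/(8D³N_a) = (42.1×10³)(4.0⁴)/(8·18.7³·8) = 25.752 N/mm
U = ½kδ² = 0.5 × 25.752 × 48.4² = 30163 N·mm = 30.163 J

30.2 J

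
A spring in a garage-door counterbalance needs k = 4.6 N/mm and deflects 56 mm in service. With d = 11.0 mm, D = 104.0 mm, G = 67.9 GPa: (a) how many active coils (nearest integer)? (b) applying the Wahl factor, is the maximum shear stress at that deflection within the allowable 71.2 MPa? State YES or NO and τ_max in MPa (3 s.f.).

(a) 24 coils; (b) YES, τ_max = 59.2 MPa

N_a = Gd⁴/(8D³k) = (67.9×10³)(11.0⁴)/(8·104.0³·4.6) = 24.02 → N_a = 24
Actual rate k = Gd⁴/(8D³·24) = 4.603 N/mm
Working load F = kδ = 4.603·56 = 257.77 N
C = 104.0/11.0 = 9.4545; K_W = (4C−1)/(4C−4)+0.615/C = 1.1538
τ_max = K_W·8FD/(πd³) = 1.1538·51.289 = 59.175 MPa
τ_max ≤ 71.2 MPa → acceptable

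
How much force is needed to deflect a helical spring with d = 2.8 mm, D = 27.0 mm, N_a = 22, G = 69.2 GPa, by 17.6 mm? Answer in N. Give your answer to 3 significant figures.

k = Gd⁴/(8D³N_a) = (69.2×10³)(2.8⁴)/(8·27.0³·22) = 1.2278 N/mm
F = k·δ = 1.2278 × 17.6 = 21.61 N

21.6 N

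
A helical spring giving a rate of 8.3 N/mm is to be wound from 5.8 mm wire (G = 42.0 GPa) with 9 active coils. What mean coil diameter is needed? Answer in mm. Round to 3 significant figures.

D = (Gd⁴/(8N_a·k))^(1/3) = (42.0×10³·5.8⁴/(8·9·8.3))^(1/3)
  = (79533.6)^(1/3) = 43.0048 mm

43.0 mm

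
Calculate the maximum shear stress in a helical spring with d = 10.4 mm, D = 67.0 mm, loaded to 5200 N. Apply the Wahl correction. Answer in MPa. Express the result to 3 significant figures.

Spring index C = D/d = 67.0/10.4 = 6.4423
K_W = (4C−1)/(4C−4) + 0.615/C = 24.769/21.769 + 0.0955 = 1.2333
τ₀ = 8FD/(πd³) = 8·5200·67.0/(π·10.4³) = 2.7872e+06/3533.9 = 788.71 MPa
τ_max = K·τ₀ = 1.2333 × 788.71 = 972.7 MPa

973 MPa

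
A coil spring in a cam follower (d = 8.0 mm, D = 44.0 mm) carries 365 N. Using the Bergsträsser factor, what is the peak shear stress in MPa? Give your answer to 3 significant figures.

Spring index C = D/d = 44.0/8.0 = 5.5000
K_B = (4C+2)/(4C−3) = 24.000/19.000 = 1.2632
τ₀ = 8FD/(πd³) = 8·365·44.0/(π·8.0³) = 128480/1608.5 = 79.876 MPa
τ_max = K·τ₀ = 1.2632 × 79.876 = 100.9 MPa

101 MPa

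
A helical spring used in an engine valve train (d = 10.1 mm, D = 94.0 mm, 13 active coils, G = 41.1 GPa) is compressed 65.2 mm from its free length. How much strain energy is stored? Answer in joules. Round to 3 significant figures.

k = Gd⁴/(8D³N_a) = (41.1×10³)(10.1⁴)/(8·94.0³·13) = 4.9512 N/mm
U = ½kδ² = 0.5 × 4.9512 × 65.2² = 10524 N·mm = 10.524 J

10.5 J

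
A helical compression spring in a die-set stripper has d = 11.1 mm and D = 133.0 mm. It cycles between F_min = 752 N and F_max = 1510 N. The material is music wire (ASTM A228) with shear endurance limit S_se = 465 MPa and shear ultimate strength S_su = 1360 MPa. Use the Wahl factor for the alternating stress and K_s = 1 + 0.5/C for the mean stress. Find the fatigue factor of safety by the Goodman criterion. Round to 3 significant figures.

2.27

C = D/d = 133.0/11.1 = 11.9820; K_W = (4C−1)/(4C−4)+0.615/C = 1.1196; K_s = 1+0.5/C = 1.0417
F_a = (F_max−F_min)/2 = 379 N; F_m = (F_max+F_min)/2 = 1131 N
τ_a = K_W·8F_aD/(πd³) = 1.1196 × 93.856 = 105.08 MPa
τ_m = K_s·8F_mD/(πd³) = 1.0417 × 280.08 = 291.77 MPa
Goodman: 1/n_f = τ_a/S_se + τ_m/S_su = 105.08/465 + 291.77/1360 = 0.22599 + 0.21454 = 0.44052
n_f = 1/0.44052 = 2.27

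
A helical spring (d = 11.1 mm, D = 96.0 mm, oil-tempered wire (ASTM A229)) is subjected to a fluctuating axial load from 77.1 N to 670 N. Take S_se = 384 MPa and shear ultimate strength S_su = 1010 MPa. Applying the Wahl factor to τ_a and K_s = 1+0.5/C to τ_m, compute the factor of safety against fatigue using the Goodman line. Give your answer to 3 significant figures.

4.32

C = D/d = 96.0/11.1 = 8.6486; K_W = (4C−1)/(4C−4)+0.615/C = 1.1692; K_s = 1+0.5/C = 1.0578
F_a = (F_max−F_min)/2 = 296.45 N; F_m = (F_max+F_min)/2 = 373.55 N
τ_a = K_W·8F_aD/(πd³) = 1.1692 × 52.99 = 61.954 MPa
τ_m = K_s·8F_mD/(πd³) = 1.0578 × 66.772 = 70.632 MPa
Goodman: 1/n_f = τ_a/S_se + τ_m/S_su = 61.954/384 + 70.632/1010 = 0.16134 + 0.06993 = 0.23127
n_f = 1/0.23127 = 4.324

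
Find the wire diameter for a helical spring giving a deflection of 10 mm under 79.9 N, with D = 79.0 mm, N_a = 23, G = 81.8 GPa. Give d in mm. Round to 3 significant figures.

Required rate k = F/δ = 79.9/10 = 7.99 N/mm
d = (8D³N_a·k / G)^(1/4) = (8·79.0³·23·7.99 / (81.8×10³))^0.25
  = (8861.2)^0.25 = 9.7023 mm

9.70 mm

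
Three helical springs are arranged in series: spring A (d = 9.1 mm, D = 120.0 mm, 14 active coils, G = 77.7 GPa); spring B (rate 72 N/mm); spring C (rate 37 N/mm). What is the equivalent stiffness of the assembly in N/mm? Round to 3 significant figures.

2.47 N/mm

k_A = Gd⁴/(8D³N_a) = (77.7×10³)(9.1⁴)/(8·120.0³·14) = 2.7531 N/mm
Series: 1/k_eq = 1/2.7531 + 1/72 + 1/37 = 0.40414; k_eq = 2.4744 N/mm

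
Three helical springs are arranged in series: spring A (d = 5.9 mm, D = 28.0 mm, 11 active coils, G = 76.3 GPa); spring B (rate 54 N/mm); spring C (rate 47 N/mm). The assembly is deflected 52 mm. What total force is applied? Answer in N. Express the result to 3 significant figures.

857 N

k_A = Gd⁴/(8D³N_a) = (76.3×10³)(5.9⁴)/(8·28.0³·11) = 47.86 N/mm
Series: 1/k_eq = 1/47.86 + 1/54 + 1/47 = 0.060689; k_eq = 16.477 N/mm
F = k_eq·δ = 16.477·52 = 856.82 N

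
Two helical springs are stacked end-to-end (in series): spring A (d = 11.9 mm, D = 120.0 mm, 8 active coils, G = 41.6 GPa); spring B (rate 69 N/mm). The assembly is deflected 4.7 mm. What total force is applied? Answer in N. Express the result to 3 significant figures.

k_A = Gd⁴/(8D³N_a) = (41.6×10³)(11.9⁴)/(8·120.0³·8) = 7.5432 N/mm
Series: 1/k_eq = 1/7.5432 + 1/69 = 0.14706; k_eq = 6.7999 N/mm
F = k_eq·δ = 6.7999·4.7 = 31.959 N

32.0 N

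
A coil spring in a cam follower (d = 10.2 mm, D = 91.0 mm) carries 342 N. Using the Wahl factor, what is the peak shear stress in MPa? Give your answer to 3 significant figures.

Spring index C = D/d = 91.0/10.2 = 8.9216
K_W = (4C−1)/(4C−4) + 0.615/C = 34.686/31.686 + 0.0689 = 1.1636
τ₀ = 8FD/(πd³) = 8·342·91.0/(π·10.2³) = 248976/3333.9 = 74.68 MPa
τ_max = K·τ₀ = 1.1636 × 74.68 = 86.899 MPa

86.9 MPa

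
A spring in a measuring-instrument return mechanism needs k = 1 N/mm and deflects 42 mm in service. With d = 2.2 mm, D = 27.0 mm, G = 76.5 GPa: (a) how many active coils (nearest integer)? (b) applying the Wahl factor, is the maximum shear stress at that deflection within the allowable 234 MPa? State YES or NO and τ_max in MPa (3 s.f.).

(a) 11 coils; (b) NO, τ_max = 313 MPa

N_a = Gd⁴/(8D³k) = (76.5×10³)(2.2⁴)/(8·27.0³·1) = 11.38 → N_a = 11
Actual rate k = Gd⁴/(8D³·11) = 1.0346 N/mm
Working load F = kδ = 1.0346·42 = 43.454 N
C = 27.0/2.2 = 12.2727; K_W = (4C−1)/(4C−4)+0.615/C = 1.1166
τ_max = K_W·8FD/(πd³) = 1.1166·280.58 = 313.31 MPa
τ_max > 234 MPa → exceeds allowable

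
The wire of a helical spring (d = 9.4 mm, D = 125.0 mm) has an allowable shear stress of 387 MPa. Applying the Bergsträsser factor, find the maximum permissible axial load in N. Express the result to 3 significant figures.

C = D/d = 125.0/9.4 = 13.2979
K_B = (4C+2)/(4C−3) = 55.191/50.191 = 1.0996
τ_max = K·8FD/(πd³) → F_max = τ_allow·πd³/(8DK)
F_max = 387·π·9.4³/(8·125.0·1.0996) = 1.0098e+06/1099.6 = 918.34 N

918 N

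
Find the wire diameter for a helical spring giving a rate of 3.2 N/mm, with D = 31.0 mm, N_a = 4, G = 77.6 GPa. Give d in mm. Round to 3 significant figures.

d = (8D³N_a·k / G)^(1/4) = (8·31.0³·4·3.2 / (77.6×10³))^0.25
  = (39.312)^0.25 = 2.5040 mm

2.50 mm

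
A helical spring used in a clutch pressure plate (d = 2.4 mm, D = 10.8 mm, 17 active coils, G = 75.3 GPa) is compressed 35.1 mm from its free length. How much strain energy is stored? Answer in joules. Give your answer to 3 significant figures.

k = Gd⁴/(8D³N_a) = (75.3×10³)(2.4⁴)/(8·10.8³·17) = 14.582 N/mm
U = ½kδ² = 0.5 × 14.582 × 35.1² = 8982.8 N·mm = 8.9828 J

8.98 J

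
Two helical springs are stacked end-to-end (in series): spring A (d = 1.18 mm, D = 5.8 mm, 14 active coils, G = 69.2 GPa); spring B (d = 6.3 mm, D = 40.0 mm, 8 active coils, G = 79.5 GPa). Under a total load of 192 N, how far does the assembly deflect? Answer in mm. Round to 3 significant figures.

k_A = Gd⁴/(8D³N_a) = (69.2×10³)(1.18⁴)/(8·5.8³·14) = 6.1395 N/mm
k_B = Gd⁴/(8D³N_a) = (79.5×10³)(6.3⁴)/(8·40.0³·8) = 30.575 N/mm
Series: 1/k_eq = 1/6.1395 + 1/30.575 = 0.19559; k_eq = 5.1128 N/mm
δ = F/k_eq = 192/5.1128 = 37.553 mm

37.6 mm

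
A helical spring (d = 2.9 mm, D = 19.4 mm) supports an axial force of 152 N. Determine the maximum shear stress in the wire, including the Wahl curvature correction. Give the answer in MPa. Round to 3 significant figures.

Spring index C = D/d = 19.4/2.9 = 6.6897
K_W = (4C−1)/(4C−4) + 0.615/C = 25.759/22.759 + 0.0919 = 1.2238
τ₀ = 8FD/(πd³) = 8·152·19.4/(π·2.9³) = 23590.4/76.62 = 307.89 MPa
τ_max = K·τ₀ = 1.2238 × 307.89 = 376.78 MPa

377 MPa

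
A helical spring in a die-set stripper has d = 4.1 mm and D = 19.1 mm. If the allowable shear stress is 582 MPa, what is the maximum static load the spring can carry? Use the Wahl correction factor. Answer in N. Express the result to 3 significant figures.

617 N

C = D/d = 19.1/4.1 = 4.6585
K_W = (4C−1)/(4C−4) + 0.615/C = 17.634/14.634 + 0.1320 = 1.3370
τ_max = K·8FD/(πd³) → F_max = τ_allow·πd³/(8DK)
F_max = 582·π·4.1³/(8·19.1·1.3370) = 1.2602e+05/204.3 = 616.83 N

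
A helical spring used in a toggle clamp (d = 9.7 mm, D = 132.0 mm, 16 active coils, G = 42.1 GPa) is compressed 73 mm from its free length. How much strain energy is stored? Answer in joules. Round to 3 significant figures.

3.37 J

k = Gd⁴/(8D³N_a) = (42.1×10³)(9.7⁴)/(8·132.0³·16) = 1.266 N/mm
U = ½kδ² = 0.5 × 1.266 × 73² = 3373.3 N·mm = 3.3733 J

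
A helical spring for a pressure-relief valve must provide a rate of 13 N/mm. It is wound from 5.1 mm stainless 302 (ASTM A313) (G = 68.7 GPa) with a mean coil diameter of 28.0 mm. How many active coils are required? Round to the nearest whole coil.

N_a = Gd⁴/(8D³k) = (68.7×10³ × 5.1⁴)/(8 × 28.0³ × 13)
    = 4.64769e+07 / 2.28301e+06 = 20.36 → 20 coils

20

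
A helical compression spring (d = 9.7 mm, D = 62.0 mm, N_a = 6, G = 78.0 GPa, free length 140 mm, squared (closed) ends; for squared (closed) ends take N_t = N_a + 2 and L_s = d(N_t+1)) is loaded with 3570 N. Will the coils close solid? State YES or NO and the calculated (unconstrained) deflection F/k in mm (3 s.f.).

k = Gd⁴/(8D³N_a) = (78.0×10³)(9.7⁴)/(8·62.0³·6) = 60.362 N/mm
N_t = 8; L_s = 9.7·9 = 87.3 mm; δ_solid = L₀ − L_s = 140 − 87.3 = 52.7 mm
δ = F/k = 3570/60.362 = 59.143 mm
δ ≥ δ_solid → spring goes solid

YES, δ = 59.1 mm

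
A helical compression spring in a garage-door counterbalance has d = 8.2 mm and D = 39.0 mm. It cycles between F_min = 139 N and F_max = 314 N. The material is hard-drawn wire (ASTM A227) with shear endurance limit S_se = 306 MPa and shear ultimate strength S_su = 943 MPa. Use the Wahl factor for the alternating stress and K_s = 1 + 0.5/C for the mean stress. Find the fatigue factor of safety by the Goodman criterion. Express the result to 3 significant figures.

C = D/d = 39.0/8.2 = 4.7561; K_W = (4C−1)/(4C−4)+0.615/C = 1.3290; K_s = 1+0.5/C = 1.1051
F_a = (F_max−F_min)/2 = 87.5 N; F_m = (F_max+F_min)/2 = 226.5 N
τ_a = K_W·8F_aD/(πd³) = 1.3290 × 15.761 = 20.945 MPa
τ_m = K_s·8F_mD/(πd³) = 1.1051 × 40.797 = 45.086 MPa
Goodman: 1/n_f = τ_a/S_se + τ_m/S_su = 20.945/306 + 45.086/943 = 0.06845 + 0.04781 = 0.11626
n_f = 1/0.11626 = 8.601

8.60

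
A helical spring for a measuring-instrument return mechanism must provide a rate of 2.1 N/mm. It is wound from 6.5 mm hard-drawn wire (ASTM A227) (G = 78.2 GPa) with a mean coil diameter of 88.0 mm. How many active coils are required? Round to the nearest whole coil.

12

N_a = Gd⁴/(8D³k) = (78.2×10³ × 6.5⁴)/(8 × 88.0³ × 2.1)
    = 1.39592e+08 / 1.14487e+07 = 12.19 → 12 coils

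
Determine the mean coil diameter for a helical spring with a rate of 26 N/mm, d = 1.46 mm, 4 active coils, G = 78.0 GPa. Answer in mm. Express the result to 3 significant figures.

7.52 mm

D = (Gd⁴/(8N_a·k))^(1/3) = (78.0×10³·1.46⁴/(8·4·26))^(1/3)
  = (425.974)^(1/3) = 7.5242 mm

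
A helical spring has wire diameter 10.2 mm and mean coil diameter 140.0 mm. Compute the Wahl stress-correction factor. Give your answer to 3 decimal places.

1.104

C = D/d = 140.0/10.2 = 13.7255
K_W = (4C−1)/(4C−4) + 0.615/C = 53.902/50.902 + 0.0448 = 1.1037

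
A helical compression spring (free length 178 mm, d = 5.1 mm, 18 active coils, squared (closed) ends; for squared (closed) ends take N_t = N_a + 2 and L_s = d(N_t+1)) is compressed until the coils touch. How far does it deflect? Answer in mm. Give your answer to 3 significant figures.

70.9 mm

N_t = 20; L_s = 5.1·21 = 107.1 mm
δ_solid = L₀ − L_s = 178 − 107.1 = 70.9 mm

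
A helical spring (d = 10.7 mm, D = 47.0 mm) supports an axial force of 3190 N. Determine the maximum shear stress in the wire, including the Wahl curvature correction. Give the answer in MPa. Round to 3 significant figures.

Spring index C = D/d = 47.0/10.7 = 4.3925
K_W = (4C−1)/(4C−4) + 0.615/C = 16.570/13.570 + 0.1400 = 1.3611
τ₀ = 8FD/(πd³) = 8·3190·47.0/(π·10.7³) = 1.19944e+06/3848.6 = 311.66 MPa
τ_max = K·τ₀ = 1.3611 × 311.66 = 424.19 MPa

424 MPa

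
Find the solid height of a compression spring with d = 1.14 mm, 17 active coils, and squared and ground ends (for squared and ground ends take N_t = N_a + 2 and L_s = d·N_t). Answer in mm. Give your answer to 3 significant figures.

squared and ground ends: N_t = N_a + 2 = 17 + 2 = 19
L_s = d·N_t = 1.14 × 19 = 21.66 mm

21.7 mm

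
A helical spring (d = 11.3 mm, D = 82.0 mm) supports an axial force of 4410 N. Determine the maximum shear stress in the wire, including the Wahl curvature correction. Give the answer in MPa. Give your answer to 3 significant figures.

769 MPa

Spring index C = D/d = 82.0/11.3 = 7.2566
K_W = (4C−1)/(4C−4) + 0.615/C = 28.027/25.027 + 0.0848 = 1.2046
τ₀ = 8FD/(πd³) = 8·4410·82.0/(π·11.3³) = 2.89296e+06/4533 = 638.2 MPa
τ_max = K·τ₀ = 1.2046 × 638.2 = 768.79 MPa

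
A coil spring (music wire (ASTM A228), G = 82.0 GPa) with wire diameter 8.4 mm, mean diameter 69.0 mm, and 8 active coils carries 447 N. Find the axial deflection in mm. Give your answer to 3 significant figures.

23.0 mm

k = Gd⁴/(8D³N_a) = (82.0×10³)(8.4⁴)/(8·69.0³·8) = 19.418 N/mm
δ = F/k = 447 / 19.418 = 23.02 mm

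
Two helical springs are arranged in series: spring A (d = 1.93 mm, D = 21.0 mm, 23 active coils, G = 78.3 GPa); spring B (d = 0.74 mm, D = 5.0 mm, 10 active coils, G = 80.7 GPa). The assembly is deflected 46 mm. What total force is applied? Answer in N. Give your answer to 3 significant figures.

23.2 N

k_A = Gd⁴/(8D³N_a) = (78.3×10³)(1.93⁴)/(8·21.0³·23) = 0.63755 N/mm
k_B = Gd⁴/(8D³N_a) = (80.7×10³)(0.74⁴)/(8·5.0³·10) = 2.4199 N/mm
Series: 1/k_eq = 1/0.63755 + 1/2.4199 = 1.9817; k_eq = 0.50461 N/mm
F = k_eq·δ = 0.50461·46 = 23.212 N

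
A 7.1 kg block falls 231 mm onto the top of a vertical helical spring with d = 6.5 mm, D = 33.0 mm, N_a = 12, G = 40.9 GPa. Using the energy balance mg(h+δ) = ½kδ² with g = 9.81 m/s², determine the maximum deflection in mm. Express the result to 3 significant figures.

k = Gd⁴/(8D³N_a) = (40.9×10³)(6.5⁴)/(8·33.0³·12) = 21.162 N/mm
W = mg = 7.1 × 9.81 = 69.651 N
½kδ² − Wδ − Wh = 0 → δ = (W + √(W² + 2kWh))/k
δ = (69.651 + √(4851.3 + 680978))/21.162 = (69.651 + 828.15)/21.162 = 42.424 mm

42.4 mm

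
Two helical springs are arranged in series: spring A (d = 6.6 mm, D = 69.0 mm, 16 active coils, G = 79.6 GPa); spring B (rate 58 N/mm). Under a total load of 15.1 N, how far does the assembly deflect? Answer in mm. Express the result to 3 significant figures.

k_A = Gd⁴/(8D³N_a) = (79.6×10³)(6.6⁴)/(8·69.0³·16) = 3.592 N/mm
Series: 1/k_eq = 1/3.592 + 1/58 = 0.29564; k_eq = 3.3825 N/mm
δ = F/k_eq = 15.1/3.3825 = 4.4642 mm

4.46 mm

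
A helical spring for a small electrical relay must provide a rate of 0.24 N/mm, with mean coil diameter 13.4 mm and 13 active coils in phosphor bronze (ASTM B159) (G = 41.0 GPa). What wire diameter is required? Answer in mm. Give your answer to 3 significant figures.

1.10 mm

d = (8D³N_a·k / G)^(1/4) = (8·13.4³·13·0.24 / (41.0×10³))^0.25
  = (1.4648)^0.25 = 1.1001 mm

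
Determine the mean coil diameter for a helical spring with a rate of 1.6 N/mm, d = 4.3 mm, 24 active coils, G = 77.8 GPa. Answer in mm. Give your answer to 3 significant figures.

44.2 mm

D = (Gd⁴/(8N_a·k))^(1/3) = (77.8×10³·4.3⁴/(8·24·1.6))^(1/3)
  = (86582.9)^(1/3) = 44.2396 mm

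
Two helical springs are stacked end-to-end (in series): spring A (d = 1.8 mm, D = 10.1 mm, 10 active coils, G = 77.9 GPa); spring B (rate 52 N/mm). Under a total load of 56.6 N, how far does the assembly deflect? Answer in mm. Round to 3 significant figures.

k_A = Gd⁴/(8D³N_a) = (77.9×10³)(1.8⁴)/(8·10.1³·10) = 9.9214 N/mm
Series: 1/k_eq = 1/9.9214 + 1/52 = 0.12002; k_eq = 8.3317 N/mm
δ = F/k_eq = 56.6/8.3317 = 6.7933 mm

6.79 mm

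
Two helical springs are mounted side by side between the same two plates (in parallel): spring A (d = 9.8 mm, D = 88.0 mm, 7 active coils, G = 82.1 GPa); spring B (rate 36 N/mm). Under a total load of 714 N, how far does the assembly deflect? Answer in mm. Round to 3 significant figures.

k_A = Gd⁴/(8D³N_a) = (82.1×10³)(9.8⁴)/(8·88.0³·7) = 19.843 N/mm
Parallel: k_eq = 19.843 + 36 = 55.843 N/mm
δ = F/k_eq = 714/55.843 = 12.786 mm

12.8 mm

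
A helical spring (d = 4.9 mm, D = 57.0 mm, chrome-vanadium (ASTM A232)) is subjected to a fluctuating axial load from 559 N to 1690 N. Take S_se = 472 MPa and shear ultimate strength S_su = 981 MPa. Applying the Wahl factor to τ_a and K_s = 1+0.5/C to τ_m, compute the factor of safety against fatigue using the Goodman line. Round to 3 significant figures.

0.319

C = D/d = 57.0/4.9 = 11.6327; K_W = (4C−1)/(4C−4)+0.615/C = 1.1234; K_s = 1+0.5/C = 1.0430
F_a = (F_max−F_min)/2 = 565.5 N; F_m = (F_max+F_min)/2 = 1124.5 N
τ_a = K_W·8F_aD/(πd³) = 1.1234 × 697.68 = 783.78 MPa
τ_m = K_s·8F_mD/(πd³) = 1.0430 × 1387.4 = 1447 MPa
Goodman: 1/n_f = τ_a/S_se + τ_m/S_su = 783.78/472 + 1447/981 = 1.66056 + 1.47501 = 3.1356
n_f = 1/3.1356 = 0.3189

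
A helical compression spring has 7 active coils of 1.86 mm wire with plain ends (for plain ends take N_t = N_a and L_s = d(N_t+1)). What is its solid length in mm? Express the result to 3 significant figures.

plain ends: N_t = N_a = 7
L_s = d·(N_t+1) = 1.86 × 8 = 14.88 mm

14.9 mm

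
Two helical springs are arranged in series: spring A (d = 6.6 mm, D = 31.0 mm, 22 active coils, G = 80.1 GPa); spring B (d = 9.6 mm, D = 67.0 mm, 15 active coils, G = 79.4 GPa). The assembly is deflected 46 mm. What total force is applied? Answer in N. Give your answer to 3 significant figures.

k_A = Gd⁴/(8D³N_a) = (80.1×10³)(6.6⁴)/(8·31.0³·22) = 28.987 N/mm
k_B = Gd⁴/(8D³N_a) = (79.4×10³)(9.6⁴)/(8·67.0³·15) = 18.685 N/mm
Series: 1/k_eq = 1/28.987 + 1/18.685 = 0.088016; k_eq = 11.362 N/mm
F = k_eq·δ = 11.362·46 = 522.63 N

523 N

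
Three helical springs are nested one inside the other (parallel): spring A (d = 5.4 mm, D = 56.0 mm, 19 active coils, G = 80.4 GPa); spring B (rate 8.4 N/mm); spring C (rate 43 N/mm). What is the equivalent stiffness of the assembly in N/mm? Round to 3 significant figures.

k_A = Gd⁴/(8D³N_a) = (80.4×10³)(5.4⁴)/(8·56.0³·19) = 2.5611 N/mm
Parallel: k_eq = 2.5611 + 8.4 + 43 = 53.961 N/mm

54.0 N/mm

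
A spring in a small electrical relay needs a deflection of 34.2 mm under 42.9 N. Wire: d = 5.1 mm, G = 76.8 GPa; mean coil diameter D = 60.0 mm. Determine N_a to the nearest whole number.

Required rate k = F/δ = 42.9/34.2 = 1.2544 N/mm
N_a = Gd⁴/(8D³k) = (76.8×10³ × 5.1⁴)/(8 × 60.0³ × 1.2544)
    = 5.19567e+07 / 2.16758e+06 = 23.97 → 24 coils

24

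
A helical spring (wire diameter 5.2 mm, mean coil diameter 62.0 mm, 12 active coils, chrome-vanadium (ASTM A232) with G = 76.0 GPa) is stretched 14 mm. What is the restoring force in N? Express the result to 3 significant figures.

34.0 N

k = Gd⁴/(8D³N_a) = (76.0×10³)(5.2⁴)/(8·62.0³·12) = 2.4287 N/mm
F = k·δ = 2.4287 × 14 = 34.002 N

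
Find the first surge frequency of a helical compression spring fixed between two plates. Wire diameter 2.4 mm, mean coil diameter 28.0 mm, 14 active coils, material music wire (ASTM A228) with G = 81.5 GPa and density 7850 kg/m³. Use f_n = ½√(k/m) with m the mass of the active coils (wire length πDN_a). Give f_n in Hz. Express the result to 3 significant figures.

79.3 Hz

k = Gd⁴/(8D³N_a) = (81.5×10³)(2.4⁴)/(8·28.0³·14) = 1.0998 N/mm = 1099.8 N/m
Wire length L = πDN_a = π·28.0·14 = 1231.5 mm
m = ρ·(πd²/4)·L = 7850 × 4.5239×10⁻⁶ m² × 1.2315 m = 0.043734 kg
f_n = ½√(k/m) = 0.5·√(1099.8/0.043734) = 0.5·√(25147) = 79.29 Hz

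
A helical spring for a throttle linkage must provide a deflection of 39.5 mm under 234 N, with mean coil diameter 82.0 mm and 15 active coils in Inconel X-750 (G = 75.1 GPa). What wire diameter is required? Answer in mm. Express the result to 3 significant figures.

Required rate k = F/δ = 234/39.5 = 5.9241 N/mm
d = (8D³N_a·k / G)^(1/4) = (8·82.0³·15·5.9241 / (75.1×10³))^0.25
  = (5219.2)^0.25 = 8.4996 mm

8.50 mm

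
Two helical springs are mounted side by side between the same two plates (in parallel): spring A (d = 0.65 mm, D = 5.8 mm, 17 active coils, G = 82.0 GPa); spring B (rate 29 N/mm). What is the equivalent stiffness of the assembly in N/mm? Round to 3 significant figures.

k_A = Gd⁴/(8D³N_a) = (82.0×10³)(0.65⁴)/(8·5.8³·17) = 0.55163 N/mm
Parallel: k_eq = 0.55163 + 29 = 29.552 N/mm

29.6 N/mm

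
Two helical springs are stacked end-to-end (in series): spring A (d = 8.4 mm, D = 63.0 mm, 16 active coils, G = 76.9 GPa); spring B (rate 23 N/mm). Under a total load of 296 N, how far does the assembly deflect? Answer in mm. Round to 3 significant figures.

k_A = Gd⁴/(8D³N_a) = (76.9×10³)(8.4⁴)/(8·63.0³·16) = 11.962 N/mm
Series: 1/k_eq = 1/11.962 + 1/23 = 0.12707; k_eq = 7.8694 N/mm
δ = F/k_eq = 296/7.8694 = 37.614 mm

37.6 mm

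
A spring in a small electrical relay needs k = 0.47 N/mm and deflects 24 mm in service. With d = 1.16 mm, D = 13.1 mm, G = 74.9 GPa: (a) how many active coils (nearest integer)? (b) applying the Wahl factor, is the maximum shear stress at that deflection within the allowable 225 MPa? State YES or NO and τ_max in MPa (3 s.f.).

(a) 16 coils; (b) NO, τ_max = 273 MPa

N_a = Gd⁴/(8D³k) = (74.9×10³)(1.16⁴)/(8·13.1³·0.47) = 16.04 → N_a = 16
Actual rate k = Gd⁴/(8D³·16) = 0.47129 N/mm
Working load F = kδ = 0.47129·24 = 11.311 N
C = 13.1/1.16 = 11.2931; K_W = (4C−1)/(4C−4)+0.615/C = 1.1273
τ_max = K_W·8FD/(πd³) = 1.1273·241.73 = 272.51 MPa
τ_max > 225 MPa → exceeds allowable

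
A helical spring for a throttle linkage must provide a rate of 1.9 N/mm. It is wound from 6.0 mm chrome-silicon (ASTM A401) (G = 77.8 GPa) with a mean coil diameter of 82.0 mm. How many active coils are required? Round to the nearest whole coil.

12

N_a = Gd⁴/(8D³k) = (77.8×10³ × 6.0⁴)/(8 × 82.0³ × 1.9)
    = 1.00829e+08 / 8.38079e+06 = 12.03 → 12 coils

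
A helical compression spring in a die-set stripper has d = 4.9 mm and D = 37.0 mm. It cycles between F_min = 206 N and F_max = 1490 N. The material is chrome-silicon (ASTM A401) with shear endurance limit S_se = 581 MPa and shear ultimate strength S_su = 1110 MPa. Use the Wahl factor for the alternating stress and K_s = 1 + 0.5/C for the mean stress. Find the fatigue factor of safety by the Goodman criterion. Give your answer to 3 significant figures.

C = D/d = 37.0/4.9 = 7.5510; K_W = (4C−1)/(4C−4)+0.615/C = 1.1959; K_s = 1+0.5/C = 1.0662
F_a = (F_max−F_min)/2 = 642 N; F_m = (F_max+F_min)/2 = 848 N
τ_a = K_W·8F_aD/(πd³) = 1.1959 × 514.15 = 614.89 MPa
τ_m = K_s·8F_mD/(πd³) = 1.0662 × 679.12 = 724.09 MPa
Goodman: 1/n_f = τ_a/S_se + τ_m/S_su = 614.89/581 + 724.09/1110 = 1.05832 + 0.65234 = 1.7107
n_f = 1/1.7107 = 0.5846

0.585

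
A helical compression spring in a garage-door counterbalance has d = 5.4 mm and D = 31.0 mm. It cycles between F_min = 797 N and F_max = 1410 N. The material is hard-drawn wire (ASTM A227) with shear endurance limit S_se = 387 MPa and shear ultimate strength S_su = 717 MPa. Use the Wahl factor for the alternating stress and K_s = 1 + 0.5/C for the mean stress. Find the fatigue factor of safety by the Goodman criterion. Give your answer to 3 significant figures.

0.746

C = D/d = 31.0/5.4 = 5.7407; K_W = (4C−1)/(4C−4)+0.615/C = 1.2653; K_s = 1+0.5/C = 1.0871
F_a = (F_max−F_min)/2 = 306.5 N; F_m = (F_max+F_min)/2 = 1103.5 N
τ_a = K_W·8F_aD/(πd³) = 1.2653 × 153.66 = 194.43 MPa
τ_m = K_s·8F_mD/(πd³) = 1.0871 × 553.21 = 601.4 MPa
Goodman: 1/n_f = τ_a/S_se + τ_m/S_su = 194.43/387 + 601.4/717 = 0.50239 + 0.83877 = 1.3412
n_f = 1/1.3412 = 0.7456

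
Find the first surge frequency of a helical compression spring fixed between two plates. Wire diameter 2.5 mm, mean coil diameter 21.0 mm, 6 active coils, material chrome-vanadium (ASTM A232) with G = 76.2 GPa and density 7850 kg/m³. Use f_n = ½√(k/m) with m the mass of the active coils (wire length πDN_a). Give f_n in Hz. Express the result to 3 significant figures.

331 Hz

k = Gd⁴/(8D³N_a) = (76.2×10³)(2.5⁴)/(8·21.0³·6) = 6.696 N/mm = 6696 N/m
Wire length L = πDN_a = π·21.0·6 = 395.84 mm
m = ρ·(πd²/4)·L = 7850 × 4.9087×10⁻⁶ m² × 0.39584 m = 0.015253 kg
f_n = ½√(k/m) = 0.5·√(6696/0.015253) = 0.5·√(4.3899e+05) = 331.28 Hz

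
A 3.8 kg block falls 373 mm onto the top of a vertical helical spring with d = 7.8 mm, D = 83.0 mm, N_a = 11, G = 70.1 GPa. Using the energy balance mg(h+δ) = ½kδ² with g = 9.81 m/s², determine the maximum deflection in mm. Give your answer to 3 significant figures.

k = Gd⁴/(8D³N_a) = (70.1×10³)(7.8⁴)/(8·83.0³·11) = 5.1568 N/mm
W = mg = 3.8 × 9.81 = 37.278 N
½kδ² − Wδ − Wh = 0 → δ = (W + √(W² + 2kWh))/k
δ = (37.278 + √(1389.6 + 143407))/5.1568 = (37.278 + 380.52)/5.1568 = 81.019 mm

81.0 mm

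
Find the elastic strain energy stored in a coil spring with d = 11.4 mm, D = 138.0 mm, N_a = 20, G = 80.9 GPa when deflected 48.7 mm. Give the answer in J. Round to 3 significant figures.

3.85 J

k = Gd⁴/(8D³N_a) = (80.9×10³)(11.4⁴)/(8·138.0³·20) = 3.2495 N/mm
U = ½kδ² = 0.5 × 3.2495 × 48.7² = 3853.4 N·mm = 3.8534 J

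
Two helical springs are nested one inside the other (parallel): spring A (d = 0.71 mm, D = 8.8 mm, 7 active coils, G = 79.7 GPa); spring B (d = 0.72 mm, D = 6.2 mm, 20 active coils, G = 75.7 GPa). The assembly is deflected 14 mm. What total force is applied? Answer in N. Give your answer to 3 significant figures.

14.9 N

k_A = Gd⁴/(8D³N_a) = (79.7×10³)(0.71⁴)/(8·8.8³·7) = 0.53071 N/mm
k_B = Gd⁴/(8D³N_a) = (75.7×10³)(0.72⁴)/(8·6.2³·20) = 0.5335 N/mm
Parallel: k_eq = 0.53071 + 0.5335 = 1.0642 N/mm
F = k_eq·δ = 1.0642·14 = 14.899 N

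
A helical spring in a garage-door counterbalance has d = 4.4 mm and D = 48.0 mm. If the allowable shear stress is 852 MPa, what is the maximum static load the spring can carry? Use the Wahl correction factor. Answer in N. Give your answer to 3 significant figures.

C = D/d = 48.0/4.4 = 10.9091
K_W = (4C−1)/(4C−4) + 0.615/C = 42.636/39.636 + 0.0564 = 1.1321
τ_max = K·8FD/(πd³) → F_max = τ_allow·πd³/(8DK)
F_max = 852·π·4.4³/(8·48.0·1.1321) = 2.2801e+05/434.71 = 524.5 N

525 N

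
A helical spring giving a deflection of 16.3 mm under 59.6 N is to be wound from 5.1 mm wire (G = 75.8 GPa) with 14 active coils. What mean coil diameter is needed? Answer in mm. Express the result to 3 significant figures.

Required rate k = F/δ = 59.6/16.3 = 3.6564 N/mm
D = (Gd⁴/(8N_a·k))^(1/3) = (75.8×10³·5.1⁴/(8·14·3.6564))^(1/3)
  = (125220)^(1/3) = 50.0293 mm

50.0 mm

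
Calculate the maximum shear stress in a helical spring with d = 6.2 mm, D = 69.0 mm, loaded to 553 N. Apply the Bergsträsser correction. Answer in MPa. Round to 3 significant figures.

Spring index C = D/d = 69.0/6.2 = 11.1290
K_B = (4C+2)/(4C−3) = 46.516/41.516 = 1.1204
τ₀ = 8FD/(πd³) = 8·553·69.0/(π·6.2³) = 305256/748.73 = 407.7 MPa
τ_max = K·τ₀ = 1.1204 × 407.7 = 456.8 MPa

457 MPa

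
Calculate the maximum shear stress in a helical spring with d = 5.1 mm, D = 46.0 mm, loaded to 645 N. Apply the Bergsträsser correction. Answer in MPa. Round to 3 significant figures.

Spring index C = D/d = 46.0/5.1 = 9.0196
K_B = (4C+2)/(4C−3) = 38.078/33.078 = 1.1512
τ₀ = 8FD/(πd³) = 8·645·46.0/(π·5.1³) = 237360/416.74 = 569.57 MPa
τ_max = K·τ₀ = 1.1512 × 569.57 = 655.66 MPa

656 MPa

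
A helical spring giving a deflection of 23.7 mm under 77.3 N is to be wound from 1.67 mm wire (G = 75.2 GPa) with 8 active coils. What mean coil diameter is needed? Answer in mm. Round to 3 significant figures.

Required rate k = F/δ = 77.3/23.7 = 3.2616 N/mm
D = (Gd⁴/(8N_a·k))^(1/3) = (75.2×10³·1.67⁴/(8·8·3.2616))^(1/3)
  = (2802.03)^(1/3) = 14.0980 mm

14.1 mm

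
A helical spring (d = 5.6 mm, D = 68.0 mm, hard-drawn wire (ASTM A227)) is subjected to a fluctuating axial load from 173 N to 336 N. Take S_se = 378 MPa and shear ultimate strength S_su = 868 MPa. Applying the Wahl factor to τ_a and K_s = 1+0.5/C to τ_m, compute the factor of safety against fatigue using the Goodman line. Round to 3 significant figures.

C = D/d = 68.0/5.6 = 12.1429; K_W = (4C−1)/(4C−4)+0.615/C = 1.1180; K_s = 1+0.5/C = 1.0412
F_a = (F_max−F_min)/2 = 81.5 N; F_m = (F_max+F_min)/2 = 254.5 N
τ_a = K_W·8F_aD/(πd³) = 1.1180 × 80.36 = 89.839 MPa
τ_m = K_s·8F_mD/(πd³) = 1.0412 × 250.94 = 261.27 MPa
Goodman: 1/n_f = τ_a/S_se + τ_m/S_su = 89.839/378 + 261.27/868 = 0.23767 + 0.30101 = 0.53868
n_f = 1/0.53868 = 1.856

1.86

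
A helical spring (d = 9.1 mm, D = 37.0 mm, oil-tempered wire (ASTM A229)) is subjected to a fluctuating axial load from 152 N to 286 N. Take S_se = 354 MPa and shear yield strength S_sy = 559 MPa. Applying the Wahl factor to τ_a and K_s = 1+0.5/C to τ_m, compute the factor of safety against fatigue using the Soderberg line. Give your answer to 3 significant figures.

11.4

C = D/d = 37.0/9.1 = 4.0659; K_W = (4C−1)/(4C−4)+0.615/C = 1.3959; K_s = 1+0.5/C = 1.1230
F_a = (F_max−F_min)/2 = 67 N; F_m = (F_max+F_min)/2 = 219 N
τ_a = K_W·8F_aD/(πd³) = 1.3959 × 8.3771 = 11.693 MPa
τ_m = K_s·8F_mD/(πd³) = 1.1230 × 27.382 = 30.749 MPa
Soderberg: 1/n_f = τ_a/S_se + τ_m/S_sy = 11.693/354 + 30.749/559 = 0.03303 + 0.05501 = 0.088039
n_f = 1/0.088039 = 11.36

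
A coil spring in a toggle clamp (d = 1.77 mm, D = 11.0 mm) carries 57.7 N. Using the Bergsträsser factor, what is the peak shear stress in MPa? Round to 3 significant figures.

358 MPa

Spring index C = D/d = 11.0/1.77 = 6.2147
K_B = (4C+2)/(4C−3) = 26.859/21.859 = 1.2287
τ₀ = 8FD/(πd³) = 8·57.7·11.0/(π·1.77³) = 5077.6/17.421 = 291.47 MPa
τ_max = K·τ₀ = 1.2287 × 291.47 = 358.14 MPa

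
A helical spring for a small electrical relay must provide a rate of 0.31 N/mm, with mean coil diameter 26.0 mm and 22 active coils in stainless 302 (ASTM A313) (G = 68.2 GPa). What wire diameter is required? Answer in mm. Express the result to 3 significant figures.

d = (8D³N_a·k / G)^(1/4) = (8·26.0³·22·0.31 / (68.2×10³))^0.25
  = (14.061)^0.25 = 1.9364 mm

1.94 mm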